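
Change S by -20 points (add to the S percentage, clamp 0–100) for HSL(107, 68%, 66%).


Original S = 68%
Adjustment = -20 percentage points
New S = 68 + (-20) = 48
Clamp to [0, 100] → 48
= HSL(107°, 48%, 66%)


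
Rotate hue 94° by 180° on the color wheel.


New hue = (H + rotation) mod 360
New hue = (94 + 180) mod 360
= 274 mod 360
= 274°


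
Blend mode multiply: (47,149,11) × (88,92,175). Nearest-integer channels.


Multiply: C = A×B/255, rounded to nearest integer
R: 47×88/255 = 4136/255 ≈ 16.220 → 16
G: 149×92/255 = 13708/255 ≈ 53.757 → 54
B: 11×175/255 = 1925/255 ≈ 7.549 → 8
= RGB(16, 54, 8)


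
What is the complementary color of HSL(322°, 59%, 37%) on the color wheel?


Complement = opposite side of color wheel = hue + 180°
H' = (322 + 180) mod 360 = 142°
S and L unchanged.
= HSL(142°, 59%, 37%)


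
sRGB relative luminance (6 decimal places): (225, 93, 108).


Linearize each channel (sRGB transfer function): c = v/255; c_lin = c/12.92 if c ≤ 0.04045, else ((c+0.055)/1.055)^2.4
  R: 225/255 ≈ 0.882353 > 0.04045 → ((0.882353+0.055)/1.055)^2.4 ≈ 0.752942
  G: 93/255 ≈ 0.364706 > 0.04045 → ((0.364706+0.055)/1.055)^2.4 ≈ 0.109462
  B: 108/255 ≈ 0.423529 > 0.04045 → ((0.423529+0.055)/1.055)^2.4 ≈ 0.149960
R_lin = 0.752942, G_lin = 0.109462, B_lin = 0.149960
L = 0.2126×R + 0.7152×G + 0.0722×B
L = 0.2126×0.752942 + 0.7152×0.109462 + 0.0722×0.149960
L ≈ 0.249190


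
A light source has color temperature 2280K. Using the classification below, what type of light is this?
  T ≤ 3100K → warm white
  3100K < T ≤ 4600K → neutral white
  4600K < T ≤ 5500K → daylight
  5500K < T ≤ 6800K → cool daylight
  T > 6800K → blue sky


Temperature: 2280K
2280K ≤ 3100K → warm white
Classification: warm white


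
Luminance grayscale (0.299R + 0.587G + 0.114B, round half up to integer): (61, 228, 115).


Gray = 0.299×R + 0.587×G + 0.114×B
Gray = 0.299×61 + 0.587×228 + 0.114×115
Gray = 18.239 + 133.836 + 13.110
Gray = 165.185 → round half up → 165
Gray = 165


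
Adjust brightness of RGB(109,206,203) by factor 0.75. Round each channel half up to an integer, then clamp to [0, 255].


Multiply each channel by 0.75, round half up, clamp to [0, 255]
R: 109×0.75 = 81.75 → round → 82
G: 206×0.75 = 154.5 → round → 155
B: 203×0.75 = 152.25 → round → 152
= RGB(82, 155, 152)


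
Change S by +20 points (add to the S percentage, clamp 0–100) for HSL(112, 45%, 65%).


Original S = 45%
Adjustment = +20 percentage points
New S = 45 + (20) = 65
Clamp to [0, 100] → 65
= HSL(112°, 65%, 65%)


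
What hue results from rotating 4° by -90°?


New hue = (H + rotation) mod 360
New hue = (4 -90) mod 360
= -86 mod 360
= 274°


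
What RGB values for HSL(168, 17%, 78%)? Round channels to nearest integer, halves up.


H=168°, S=0.17, L=0.78
C = (1-|2L-1|)×S = (1-|0.56|)×0.17 = 0.0748
H' = H/60 = 168/60 ≈ 2.8000; X = C×(1-|H' mod 2 - 1|) = 0.05984
m = L - C/2 = 0.78 - 0.0374 = 0.7426
Sector ⌊H'⌋ = 2 → (R',G',B') = (0.0, 0.0748, 0.05984)
RGB = ((R'+m)×255, (G'+m)×255, (B'+m)×255) = (189.363, 208.437, 204.6222)
Round half up → RGB(189, 208, 205)


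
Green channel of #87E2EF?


Color: #87E2EF
R = 87 = 135
G = E2 = 226
B = EF = 239
Green = 226


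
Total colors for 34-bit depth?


Colors = 2^bits = 2^34
= 17,179,869,184 colors


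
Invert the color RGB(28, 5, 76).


Invert: (255-R, 255-G, 255-B)
R: 255-28 = 227
G: 255-5 = 250
B: 255-76 = 179
= RGB(227, 250, 179)


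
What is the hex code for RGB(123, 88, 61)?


R = 123 → 7B (hex)
G = 88 → 58 (hex)
B = 61 → 3D (hex)
Hex = #7B583D


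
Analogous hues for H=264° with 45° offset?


Base hue: 264°
Left analog: (264 - 45) mod 360 = 219°
Right analog: (264 + 45) mod 360 = 309°
Analogous hues = 219° and 309°


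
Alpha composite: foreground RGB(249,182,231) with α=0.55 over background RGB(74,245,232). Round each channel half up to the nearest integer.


C = α×F + (1-α)×B, with 1-α = 0.45
R: 0.55×249 + 0.45×74 = 136.95 + 33.30 = 170.25 → 170
G: 0.55×182 + 0.45×245 = 100.10 + 110.25 = 210.35 → 210
B: 0.55×231 + 0.45×232 = 127.05 + 104.40 = 231.45 → 231
= RGB(170, 210, 231)


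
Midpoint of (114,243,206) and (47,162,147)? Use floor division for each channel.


Midpoint: each channel = ⌊(C₁+C₂)/2⌋
R: ⌊(114+47)/2⌋ = 80
G: ⌊(243+162)/2⌋ = 202
B: ⌊(206+147)/2⌋ = 176
= RGB(80, 202, 176)


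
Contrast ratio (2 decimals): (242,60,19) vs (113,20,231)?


Linearize each sRGB channel c=v/255: c/12.92 if c ≤ 0.04045 else ((c+0.055)/1.055)^2.4
L = 0.2126×R_lin + 0.7152×G_lin + 0.0722×B_lin
Color 1 (242,60,19):
  R=242: 242/255≈0.9490 > 0.04045 → ((0.9490+0.055)/1.055)^2.4 ≈ 0.88792
  G=60: 60/255≈0.2353 > 0.04045 → ((0.2353+0.055)/1.055)^2.4 ≈ 0.04519
  B=19: 19/255≈0.0745 > 0.04045 → ((0.0745+0.055)/1.055)^2.4 ≈ 0.00651
  L1 = 0.2126×0.88792 + 0.7152×0.04519 + 0.0722×0.00651 ≈ 0.22156
Color 2 (113,20,231):
  R=113: 113/255≈0.4431 > 0.04045 → ((0.4431+0.055)/1.055)^2.4 ≈ 0.16513
  G=20: 20/255≈0.0784 > 0.04045 → ((0.0784+0.055)/1.055)^2.4 ≈ 0.00700
  B=231: 231/255≈0.9059 > 0.04045 → ((0.9059+0.055)/1.055)^2.4 ≈ 0.79910
  L2 = 0.2126×0.16513 + 0.7152×0.00700 + 0.0722×0.79910 ≈ 0.09781
Lighter = 0.22156, Darker = 0.09781
Ratio = (L_lighter + 0.05) / (L_darker + 0.05)
Ratio = (0.22156 + 0.05) / (0.09781 + 0.05) = 0.27156 / 0.14781 ≈ 1.8373
Ratio ≈ 1.84:1


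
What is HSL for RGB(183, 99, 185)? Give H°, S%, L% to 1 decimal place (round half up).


Normalize: R'=183/255≈0.7176, G'=99/255≈0.3882, B'=185/255≈0.7255
Max=185/255, Min=99/255, Δ=Max-Min=86/255
L = (Max+Min)/2 = (185+99)/510 = 284/510 = 0.55686… → L = 55.7%
L > 0.5 → S = Δ/(2-Max-Min) = 86/(510-185-99) = 86/226 = 0.38053… → S = 38.1%
(the 1/255 factors cancel in S and H, so raw channel differences can be used)
Max is B' → H = 60 × ((R-G)/Δ + 4) = 60 × ((183-99)/86 + 4)
  84/86 + 4 = 0.9767… + 4 = 4.9767…
  H = 60 × 4.9767… = 298.604…° → H = 298.6°
= HSL(298.6°, 38.1%, 55.7%)


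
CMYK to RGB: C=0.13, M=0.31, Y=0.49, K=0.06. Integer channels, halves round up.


R = 255 × (1-C) × (1-K) = 255 × 0.87 × 0.94 = 208.539 → 209
G = 255 × (1-M) × (1-K) = 255 × 0.69 × 0.94 = 165.393 → 165
B = 255 × (1-Y) × (1-K) = 255 × 0.51 × 0.94 = 122.247 → 122
= RGB(209, 165, 122)


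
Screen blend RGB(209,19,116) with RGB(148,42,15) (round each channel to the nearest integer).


Screen: C = 255 - (255-A)×(255-B)/255, rounded to nearest integer
R: 255 - (255-209)×(255-148)/255 = 255 - 4922/255 ≈ 255 - 19.302 = 235.698 → 236
G: 255 - (255-19)×(255-42)/255 = 255 - 50268/255 ≈ 255 - 197.129 = 57.871 → 58
B: 255 - (255-116)×(255-15)/255 = 255 - 33360/255 ≈ 255 - 130.824 = 124.176 → 124
= RGB(236, 58, 124)


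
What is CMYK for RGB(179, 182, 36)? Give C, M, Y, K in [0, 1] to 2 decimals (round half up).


R'=179/255≈0.7020, G'=182/255≈0.7137, B'=36/255≈0.1412
K = 1 - max(R',G',B') = 1 - 182/255 = 73/255 = 0.28627… → 0.29
(1-R'-K)/(1-K) simplifies to (max-R)/max with max = 182:
C = (182-179)/182 = 3/182 = 0.01648… → 0.02
M = (182-182)/182 = 0/182 = 0 → 0.00
Y = (182-36)/182 = 146/182 = 0.80219… → 0.80
= CMYK(0.02, 0.00, 0.80, 0.29)


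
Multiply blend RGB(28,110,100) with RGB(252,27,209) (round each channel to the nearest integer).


Multiply: C = A×B/255, rounded to nearest integer
R: 28×252/255 = 7056/255 ≈ 27.671 → 28
G: 110×27/255 = 2970/255 ≈ 11.647 → 12
B: 100×209/255 = 20900/255 ≈ 81.961 → 82
= RGB(28, 12, 82)


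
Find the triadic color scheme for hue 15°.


Triadic: equally spaced at 120° intervals
H1 = 15°
H2 = (15 + 120) mod 360 = 135°
H3 = (15 + 240) mod 360 = 255°
Triadic = 15°, 135°, 255°


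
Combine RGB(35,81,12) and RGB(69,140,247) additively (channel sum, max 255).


Additive: each channel = min(255, C₁+C₂)
R: 35+69 = 104 → 104
G: 81+140 = 221 → 221
B: 12+247 = 259 → 255
= RGB(104, 221, 255)


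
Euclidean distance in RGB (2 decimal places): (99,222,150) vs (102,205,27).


d = √[(R₁-R₂)² + (G₁-G₂)² + (B₁-B₂)²]
d = √[(99-102)² + (222-205)² + (150-27)²]
d = √[9 + 289 + 15129]
d = √15427
d ≈ 124.21


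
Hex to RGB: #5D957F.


5D → 93 (R)
95 → 149 (G)
7F → 127 (B)
= RGB(93, 149, 127)


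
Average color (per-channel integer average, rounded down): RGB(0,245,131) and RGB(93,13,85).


Midpoint: each channel = ⌊(C₁+C₂)/2⌋
R: ⌊(0+93)/2⌋ = 46
G: ⌊(245+13)/2⌋ = 129
B: ⌊(131+85)/2⌋ = 108
= RGB(46, 129, 108)


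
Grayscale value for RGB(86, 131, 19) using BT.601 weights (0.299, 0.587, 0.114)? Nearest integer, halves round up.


Gray = 0.299×R + 0.587×G + 0.114×B
Gray = 0.299×86 + 0.587×131 + 0.114×19
Gray = 25.714 + 76.897 + 2.166
Gray = 104.777 → round half up → 105
Gray = 105


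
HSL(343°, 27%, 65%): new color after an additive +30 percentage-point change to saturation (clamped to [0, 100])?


Original S = 27%
Adjustment = +30 percentage points
New S = 27 + (30) = 57
Clamp to [0, 100] → 57
= HSL(343°, 57%, 65%)


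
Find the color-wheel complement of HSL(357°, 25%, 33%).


Complement = opposite side of color wheel = hue + 180°
H' = (357 + 180) mod 360 = 177°
S and L unchanged.
= HSL(177°, 25%, 33%)


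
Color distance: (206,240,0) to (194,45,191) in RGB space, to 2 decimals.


d = √[(R₁-R₂)² + (G₁-G₂)² + (B₁-B₂)²]
d = √[(206-194)² + (240-45)² + (0-191)²]
d = √[144 + 38025 + 36481]
d = √74650
d ≈ 273.22


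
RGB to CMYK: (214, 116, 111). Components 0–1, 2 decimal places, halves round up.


R'=214/255≈0.8392, G'=116/255≈0.4549, B'=111/255≈0.4353
K = 1 - max(R',G',B') = 1 - 214/255 = 41/255 = 0.16078… → 0.16
(1-R'-K)/(1-K) simplifies to (max-R)/max with max = 214:
C = (214-214)/214 = 0/214 = 0 → 0.00
M = (214-116)/214 = 98/214 = 0.45794… → 0.46
Y = (214-111)/214 = 103/214 = 0.48130… → 0.48
= CMYK(0.00, 0.46, 0.48, 0.16)


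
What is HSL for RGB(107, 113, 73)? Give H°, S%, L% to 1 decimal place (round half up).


Normalize: R'=107/255≈0.4196, G'=113/255≈0.4431, B'=73/255≈0.2863
Max=113/255, Min=73/255, Δ=Max-Min=40/255
L = (Max+Min)/2 = (113+73)/510 = 186/510 = 0.36470… → L = 36.5%
L ≤ 0.5 → S = Δ/(Max+Min) = 40/(113+73) = 40/186 = 0.21505… → S = 21.5%
(the 1/255 factors cancel in S and H, so raw channel differences can be used)
Max is G' → H = 60 × ((B-R)/Δ + 2) = 60 × ((73-107)/40 + 2)
  -34/40 + 2 = -0.85 + 2 = 1.15
  H = 60 × 1.15 = 69° → H = 69.0°
= HSL(69.0°, 21.5%, 36.5%)


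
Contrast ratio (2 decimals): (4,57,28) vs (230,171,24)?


Linearize each sRGB channel c=v/255: c/12.92 if c ≤ 0.04045 else ((c+0.055)/1.055)^2.4
L = 0.2126×R_lin + 0.7152×G_lin + 0.0722×B_lin
Color 1 (4,57,28):
  R=4: 4/255≈0.0157 ≤ 0.04045 → 0.0157/12.92 ≈ 0.00121
  G=57: 57/255≈0.2235 > 0.04045 → ((0.2235+0.055)/1.055)^2.4 ≈ 0.04092
  B=28: 28/255≈0.1098 > 0.04045 → ((0.1098+0.055)/1.055)^2.4 ≈ 0.01161
  L1 = 0.2126×0.00121 + 0.7152×0.04092 + 0.0722×0.01161 ≈ 0.03036
Color 2 (230,171,24):
  R=230: 230/255≈0.9020 > 0.04045 → ((0.9020+0.055)/1.055)^2.4 ≈ 0.79130
  G=171: 171/255≈0.6706 > 0.04045 → ((0.6706+0.055)/1.055)^2.4 ≈ 0.40724
  B=24: 24/255≈0.0941 > 0.04045 → ((0.0941+0.055)/1.055)^2.4 ≈ 0.00913
  L2 = 0.2126×0.79130 + 0.7152×0.40724 + 0.0722×0.00913 ≈ 0.46015
Lighter = 0.46015, Darker = 0.03036
Ratio = (L_lighter + 0.05) / (L_darker + 0.05)
Ratio = (0.46015 + 0.05) / (0.03036 + 0.05) = 0.51015 / 0.08036 ≈ 6.3484
Ratio ≈ 6.35:1


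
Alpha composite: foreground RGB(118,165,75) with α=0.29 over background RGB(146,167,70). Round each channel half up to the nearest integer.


C = α×F + (1-α)×B, with 1-α = 0.71
R: 0.29×118 + 0.71×146 = 34.22 + 103.66 = 137.88 → 138
G: 0.29×165 + 0.71×167 = 47.85 + 118.57 = 166.42 → 166
B: 0.29×75 + 0.71×70 = 21.75 + 49.70 = 71.45 → 71
= RGB(138, 166, 71)


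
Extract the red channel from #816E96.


Color: #816E96
R = 81 = 129
G = 6E = 110
B = 96 = 150
Red = 129


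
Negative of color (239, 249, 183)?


Invert: (255-R, 255-G, 255-B)
R: 255-239 = 16
G: 255-249 = 6
B: 255-183 = 72
= RGB(16, 6, 72)


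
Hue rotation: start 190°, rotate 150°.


New hue = (H + rotation) mod 360
New hue = (190 + 150) mod 360
= 340 mod 360
= 340°


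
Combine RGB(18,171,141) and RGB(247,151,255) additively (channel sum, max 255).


Additive: each channel = min(255, C₁+C₂)
R: 18+247 = 265 → 255
G: 171+151 = 322 → 255
B: 141+255 = 396 → 255
= RGB(255, 255, 255)


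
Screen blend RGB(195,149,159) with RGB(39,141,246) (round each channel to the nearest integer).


Screen: C = 255 - (255-A)×(255-B)/255, rounded to nearest integer
R: 255 - (255-195)×(255-39)/255 = 255 - 12960/255 ≈ 255 - 50.824 = 204.176 → 204
G: 255 - (255-149)×(255-141)/255 = 255 - 12084/255 ≈ 255 - 47.388 = 207.612 → 208
B: 255 - (255-159)×(255-246)/255 = 255 - 864/255 ≈ 255 - 3.388 = 251.612 → 252
= RGB(204, 208, 252)


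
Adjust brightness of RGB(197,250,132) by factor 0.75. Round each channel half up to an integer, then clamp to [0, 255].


Multiply each channel by 0.75, round half up, clamp to [0, 255]
R: 197×0.75 = 147.75 → round → 148
G: 250×0.75 = 187.5 → round → 188
B: 132×0.75 = 99
= RGB(148, 188, 99)


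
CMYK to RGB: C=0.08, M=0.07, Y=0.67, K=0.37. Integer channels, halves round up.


R = 255 × (1-C) × (1-K) = 255 × 0.92 × 0.63 = 147.798 → 148
G = 255 × (1-M) × (1-K) = 255 × 0.93 × 0.63 = 149.4045 → 149
B = 255 × (1-Y) × (1-K) = 255 × 0.33 × 0.63 = 53.0145 → 53
= RGB(148, 149, 53)


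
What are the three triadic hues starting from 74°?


Triadic: equally spaced at 120° intervals
H1 = 74°
H2 = (74 + 120) mod 360 = 194°
H3 = (74 + 240) mod 360 = 314°
Triadic = 74°, 194°, 314°


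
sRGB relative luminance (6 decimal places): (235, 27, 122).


Linearize each channel (sRGB transfer function): c = v/255; c_lin = c/12.92 if c ≤ 0.04045, else ((c+0.055)/1.055)^2.4
  R: 235/255 ≈ 0.921569 > 0.04045 → ((0.921569+0.055)/1.055)^2.4 ≈ 0.830770
  G: 27/255 ≈ 0.105882 > 0.04045 → ((0.105882+0.055)/1.055)^2.4 ≈ 0.010960
  B: 122/255 ≈ 0.478431 > 0.04045 → ((0.478431+0.055)/1.055)^2.4 ≈ 0.194618
R_lin = 0.830770, G_lin = 0.010960, B_lin = 0.194618
L = 0.2126×R + 0.7152×G + 0.0722×B
L = 0.2126×0.830770 + 0.7152×0.010960 + 0.0722×0.194618
L ≈ 0.198512


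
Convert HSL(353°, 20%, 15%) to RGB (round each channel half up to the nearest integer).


H=353°, S=0.20, L=0.15
C = (1-|2L-1|)×S = (1-|-0.70|)×0.20 = 0.06
H' = H/60 = 353/60 ≈ 5.8833; X = C×(1-|H' mod 2 - 1|) = 0.007
m = L - C/2 = 0.15 - 0.03 = 0.12
Sector ⌊H'⌋ = 5 → (R',G',B') = (0.06, 0.0, 0.007)
RGB = ((R'+m)×255, (G'+m)×255, (B'+m)×255) = (45.9, 30.6, 32.385)
Round half up → RGB(46, 31, 32)


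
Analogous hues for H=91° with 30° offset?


Base hue: 91°
Left analog: (91 - 30) mod 360 = 61°
Right analog: (91 + 30) mod 360 = 121°
Analogous hues = 61° and 121°


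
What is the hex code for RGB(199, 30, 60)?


R = 199 → C7 (hex)
G = 30 → 1E (hex)
B = 60 → 3C (hex)
Hex = #C71E3C


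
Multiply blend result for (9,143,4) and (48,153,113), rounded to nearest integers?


Multiply: C = A×B/255, rounded to nearest integer
R: 9×48/255 = 432/255 ≈ 1.694 → 2
G: 143×153/255 = 21879/255 ≈ 85.800 → 86
B: 4×113/255 = 452/255 ≈ 1.773 → 2
= RGB(2, 86, 2)


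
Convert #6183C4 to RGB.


61 → 97 (R)
83 → 131 (G)
C4 → 196 (B)
= RGB(97, 131, 196)


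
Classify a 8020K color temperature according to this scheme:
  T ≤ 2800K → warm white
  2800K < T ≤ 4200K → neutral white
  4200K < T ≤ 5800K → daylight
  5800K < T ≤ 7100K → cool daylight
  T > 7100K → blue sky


Temperature: 8020K
8020K > 7100K → blue sky
Classification: blue sky


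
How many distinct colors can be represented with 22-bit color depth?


Colors = 2^bits = 2^22
= 4,194,304 colors


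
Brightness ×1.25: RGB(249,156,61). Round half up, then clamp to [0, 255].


Multiply each channel by 1.25, round half up, clamp to [0, 255]
R: 249×1.25 = 311.25 → round → 311 → clamp → 255
G: 156×1.25 = 195
B: 61×1.25 = 76.25 → round → 76
= RGB(255, 195, 76)


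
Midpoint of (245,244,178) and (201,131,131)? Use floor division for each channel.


Midpoint: each channel = ⌊(C₁+C₂)/2⌋
R: ⌊(245+201)/2⌋ = 223
G: ⌊(244+131)/2⌋ = 187
B: ⌊(178+131)/2⌋ = 154
= RGB(223, 187, 154)


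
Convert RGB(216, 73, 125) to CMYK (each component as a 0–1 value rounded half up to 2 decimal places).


R'=216/255≈0.8471, G'=73/255≈0.2863, B'=125/255≈0.4902
K = 1 - max(R',G',B') = 1 - 216/255 = 39/255 = 0.15294… → 0.15
(1-R'-K)/(1-K) simplifies to (max-R)/max with max = 216:
C = (216-216)/216 = 0/216 = 0 → 0.00
M = (216-73)/216 = 143/216 = 0.66203… → 0.66
Y = (216-125)/216 = 91/216 = 0.42129… → 0.42
= CMYK(0.00, 0.66, 0.42, 0.15)


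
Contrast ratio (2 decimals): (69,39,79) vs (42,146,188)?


Linearize each sRGB channel c=v/255: c/12.92 if c ≤ 0.04045 else ((c+0.055)/1.055)^2.4
L = 0.2126×R_lin + 0.7152×G_lin + 0.0722×B_lin
Color 1 (69,39,79):
  R=69: 69/255≈0.2706 > 0.04045 → ((0.2706+0.055)/1.055)^2.4 ≈ 0.05951
  G=39: 39/255≈0.1529 > 0.04045 → ((0.1529+0.055)/1.055)^2.4 ≈ 0.02029
  B=79: 79/255≈0.3098 > 0.04045 → ((0.3098+0.055)/1.055)^2.4 ≈ 0.07819
  L1 = 0.2126×0.05951 + 0.7152×0.02029 + 0.0722×0.07819 ≈ 0.03281
Color 2 (42,146,188):
  R=42: 42/255≈0.1647 > 0.04045 → ((0.1647+0.055)/1.055)^2.4 ≈ 0.02315
  G=146: 146/255≈0.5725 > 0.04045 → ((0.5725+0.055)/1.055)^2.4 ≈ 0.28744
  B=188: 188/255≈0.7373 > 0.04045 → ((0.7373+0.055)/1.055)^2.4 ≈ 0.50289
  L2 = 0.2126×0.02315 + 0.7152×0.28744 + 0.0722×0.50289 ≈ 0.24681
Lighter = 0.24681, Darker = 0.03281
Ratio = (L_lighter + 0.05) / (L_darker + 0.05)
Ratio = (0.24681 + 0.05) / (0.03281 + 0.05) = 0.29681 / 0.08281 ≈ 3.5843
Ratio ≈ 3.58:1


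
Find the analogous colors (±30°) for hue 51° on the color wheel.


Base hue: 51°
Left analog: (51 - 30) mod 360 = 21°
Right analog: (51 + 30) mod 360 = 81°
Analogous hues = 21° and 81°


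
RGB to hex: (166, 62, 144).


R = 166 → A6 (hex)
G = 62 → 3E (hex)
B = 144 → 90 (hex)
Hex = #A63E90


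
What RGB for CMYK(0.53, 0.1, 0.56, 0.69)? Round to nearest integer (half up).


R = 255 × (1-C) × (1-K) = 255 × 0.47 × 0.31 = 37.1535 → 37
G = 255 × (1-M) × (1-K) = 255 × 0.90 × 0.31 = 71.145 → 71
B = 255 × (1-Y) × (1-K) = 255 × 0.44 × 0.31 = 34.782 → 35
= RGB(37, 71, 35)


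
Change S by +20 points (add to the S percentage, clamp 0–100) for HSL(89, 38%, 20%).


Original S = 38%
Adjustment = +20 percentage points
New S = 38 + (20) = 58
Clamp to [0, 100] → 58
= HSL(89°, 58%, 20%)


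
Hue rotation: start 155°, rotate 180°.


New hue = (H + rotation) mod 360
New hue = (155 + 180) mod 360
= 335 mod 360
= 335°


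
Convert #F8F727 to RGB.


F8 → 248 (R)
F7 → 247 (G)
27 → 39 (B)
= RGB(248, 247, 39)


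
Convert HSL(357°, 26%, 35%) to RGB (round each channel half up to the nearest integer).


H=357°, S=0.26, L=0.35
C = (1-|2L-1|)×S = (1-|-0.30|)×0.26 = 0.182
H' = H/60 = 357/60 ≈ 5.9500; X = C×(1-|H' mod 2 - 1|) = 0.0091
m = L - C/2 = 0.35 - 0.091 = 0.259
Sector ⌊H'⌋ = 5 → (R',G',B') = (0.182, 0.0, 0.0091)
RGB = ((R'+m)×255, (G'+m)×255, (B'+m)×255) = (112.455, 66.045, 68.3655)
Round half up → RGB(112, 66, 68)


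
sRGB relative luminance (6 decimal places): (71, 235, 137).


Linearize each channel (sRGB transfer function): c = v/255; c_lin = c/12.92 if c ≤ 0.04045, else ((c+0.055)/1.055)^2.4
  R: 71/255 ≈ 0.278431 > 0.04045 → ((0.278431+0.055)/1.055)^2.4 ≈ 0.063010
  G: 235/255 ≈ 0.921569 > 0.04045 → ((0.921569+0.055)/1.055)^2.4 ≈ 0.830770
  B: 137/255 ≈ 0.537255 > 0.04045 → ((0.537255+0.055)/1.055)^2.4 ≈ 0.250158
R_lin = 0.063010, G_lin = 0.830770, B_lin = 0.250158
L = 0.2126×R + 0.7152×G + 0.0722×B
L = 0.2126×0.063010 + 0.7152×0.830770 + 0.0722×0.250158
L ≈ 0.625624


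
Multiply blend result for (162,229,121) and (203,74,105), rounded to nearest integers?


Multiply: C = A×B/255, rounded to nearest integer
R: 162×203/255 = 32886/255 ≈ 128.965 → 129
G: 229×74/255 = 16946/255 ≈ 66.455 → 66
B: 121×105/255 = 12705/255 ≈ 49.824 → 50
= RGB(129, 66, 50)


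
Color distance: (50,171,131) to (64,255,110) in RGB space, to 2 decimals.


d = √[(R₁-R₂)² + (G₁-G₂)² + (B₁-B₂)²]
d = √[(50-64)² + (171-255)² + (131-110)²]
d = √[196 + 7056 + 441]
d = √7693
d ≈ 87.71


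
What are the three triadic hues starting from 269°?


Triadic: equally spaced at 120° intervals
H1 = 269°
H2 = (269 + 120) mod 360 = 29°
H3 = (269 + 240) mod 360 = 149°
Triadic = 269°, 29°, 149°


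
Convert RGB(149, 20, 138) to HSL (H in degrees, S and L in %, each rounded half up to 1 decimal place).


Normalize: R'=149/255≈0.5843, G'=20/255≈0.0784, B'=138/255≈0.5412
Max=149/255, Min=20/255, Δ=Max-Min=129/255
L = (Max+Min)/2 = (149+20)/510 = 169/510 = 0.33137… → L = 33.1%
L ≤ 0.5 → S = Δ/(Max+Min) = 129/(149+20) = 129/169 = 0.76331… → S = 76.3%
(the 1/255 factors cancel in S and H, so raw channel differences can be used)
Max is R' → H = 60 × (((G-B)/Δ) mod 6) = 60 × (((20-138)/129) mod 6)
  (-118)/129 = -0.9147…; negative, so add 6 → 5.0852…
  H = 60 × 5.0852… = 305.116…° → H = 305.1°
= HSL(305.1°, 76.3%, 33.1%)


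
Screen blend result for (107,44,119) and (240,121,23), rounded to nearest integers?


Screen: C = 255 - (255-A)×(255-B)/255, rounded to nearest integer
R: 255 - (255-107)×(255-240)/255 = 255 - 2220/255 ≈ 255 - 8.706 = 246.294 → 246
G: 255 - (255-44)×(255-121)/255 = 255 - 28274/255 ≈ 255 - 110.878 = 144.122 → 144
B: 255 - (255-119)×(255-23)/255 = 255 - 31552/255 ≈ 255 - 123.733 = 131.267 → 131
= RGB(246, 144, 131)


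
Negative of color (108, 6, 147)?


Invert: (255-R, 255-G, 255-B)
R: 255-108 = 147
G: 255-6 = 249
B: 255-147 = 108
= RGB(147, 249, 108)


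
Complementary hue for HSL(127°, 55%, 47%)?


Complement = opposite side of color wheel = hue + 180°
H' = (127 + 180) mod 360 = 307°
S and L unchanged.
= HSL(307°, 55%, 47%)


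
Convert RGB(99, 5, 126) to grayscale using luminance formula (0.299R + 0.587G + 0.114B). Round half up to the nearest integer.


Gray = 0.299×R + 0.587×G + 0.114×B
Gray = 0.299×99 + 0.587×5 + 0.114×126
Gray = 29.601 + 2.935 + 14.364
Gray = 46.900 → round half up → 47
Gray = 47


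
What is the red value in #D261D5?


Color: #D261D5
R = D2 = 210
G = 61 = 97
B = D5 = 213
Red = 210


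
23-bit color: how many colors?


Colors = 2^bits = 2^23
= 8,388,608 colors


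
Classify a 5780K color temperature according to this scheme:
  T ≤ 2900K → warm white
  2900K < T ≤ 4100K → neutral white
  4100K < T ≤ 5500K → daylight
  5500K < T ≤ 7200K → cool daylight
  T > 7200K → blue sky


Temperature: 5780K
5500K < 5780K ≤ 7200K → cool daylight
Classification: cool daylight


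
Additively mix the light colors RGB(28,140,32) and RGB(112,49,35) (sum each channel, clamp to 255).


Additive: each channel = min(255, C₁+C₂)
R: 28+112 = 140 → 140
G: 140+49 = 189 → 189
B: 32+35 = 67 → 67
= RGB(140, 189, 67)


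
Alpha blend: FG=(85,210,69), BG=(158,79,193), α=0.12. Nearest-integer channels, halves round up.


C = α×F + (1-α)×B, with 1-α = 0.88
R: 0.12×85 + 0.88×158 = 10.20 + 139.04 = 149.24 → 149
G: 0.12×210 + 0.88×79 = 25.20 + 69.52 = 94.72 → 95
B: 0.12×69 + 0.88×193 = 8.28 + 169.84 = 178.12 → 178
= RGB(149, 95, 178)


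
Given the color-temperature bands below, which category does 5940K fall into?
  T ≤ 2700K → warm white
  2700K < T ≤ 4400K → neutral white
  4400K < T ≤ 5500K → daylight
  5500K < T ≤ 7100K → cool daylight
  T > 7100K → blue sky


Temperature: 5940K
5500K < 5940K ≤ 7100K → cool daylight
Classification: cool daylight


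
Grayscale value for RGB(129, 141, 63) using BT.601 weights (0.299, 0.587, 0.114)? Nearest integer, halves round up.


Gray = 0.299×R + 0.587×G + 0.114×B
Gray = 0.299×129 + 0.587×141 + 0.114×63
Gray = 38.571 + 82.767 + 7.182
Gray = 128.520 → round half up → 129
Gray = 129


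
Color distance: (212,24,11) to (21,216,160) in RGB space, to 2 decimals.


d = √[(R₁-R₂)² + (G₁-G₂)² + (B₁-B₂)²]
d = √[(212-21)² + (24-216)² + (11-160)²]
d = √[36481 + 36864 + 22201]
d = √95546
d ≈ 309.11


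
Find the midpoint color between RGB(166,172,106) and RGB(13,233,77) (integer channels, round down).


Midpoint: each channel = ⌊(C₁+C₂)/2⌋
R: ⌊(166+13)/2⌋ = 89
G: ⌊(172+233)/2⌋ = 202
B: ⌊(106+77)/2⌋ = 91
= RGB(89, 202, 91)


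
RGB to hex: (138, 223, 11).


R = 138 → 8A (hex)
G = 223 → DF (hex)
B = 11 → 0B (hex)
Hex = #8ADF0B


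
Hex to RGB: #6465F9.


64 → 100 (R)
65 → 101 (G)
F9 → 249 (B)
= RGB(100, 101, 249)


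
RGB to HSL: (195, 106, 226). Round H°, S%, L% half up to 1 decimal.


Normalize: R'=195/255≈0.7647, G'=106/255≈0.4157, B'=226/255≈0.8863
Max=226/255, Min=106/255, Δ=Max-Min=120/255
L = (Max+Min)/2 = (226+106)/510 = 332/510 = 0.65098… → L = 65.1%
L > 0.5 → S = Δ/(2-Max-Min) = 120/(510-226-106) = 120/178 = 0.67415… → S = 67.4%
(the 1/255 factors cancel in S and H, so raw channel differences can be used)
Max is B' → H = 60 × ((R-G)/Δ + 4) = 60 × ((195-106)/120 + 4)
  89/120 + 4 = 0.7416… + 4 = 4.7416…
  H = 60 × 4.7416… = 284.5° → H = 284.5°
= HSL(284.5°, 67.4%, 65.1%)


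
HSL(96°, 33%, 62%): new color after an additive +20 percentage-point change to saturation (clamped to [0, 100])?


Original S = 33%
Adjustment = +20 percentage points
New S = 33 + (20) = 53
Clamp to [0, 100] → 53
= HSL(96°, 53%, 62%)


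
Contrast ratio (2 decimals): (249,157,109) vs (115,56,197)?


Linearize each sRGB channel c=v/255: c/12.92 if c ≤ 0.04045 else ((c+0.055)/1.055)^2.4
L = 0.2126×R_lin + 0.7152×G_lin + 0.0722×B_lin
Color 1 (249,157,109):
  R=249: 249/255≈0.9765 > 0.04045 → ((0.9765+0.055)/1.055)^2.4 ≈ 0.94731
  G=157: 157/255≈0.6157 > 0.04045 → ((0.6157+0.055)/1.055)^2.4 ≈ 0.33716
  B=109: 109/255≈0.4275 > 0.04045 → ((0.4275+0.055)/1.055)^2.4 ≈ 0.15293
  L1 = 0.2126×0.94731 + 0.7152×0.33716 + 0.0722×0.15293 ≈ 0.45358
Color 2 (115,56,197):
  R=115: 115/255≈0.4510 > 0.04045 → ((0.4510+0.055)/1.055)^2.4 ≈ 0.17144
  G=56: 56/255≈0.2196 > 0.04045 → ((0.2196+0.055)/1.055)^2.4 ≈ 0.03955
  B=197: 197/255≈0.7725 > 0.04045 → ((0.7725+0.055)/1.055)^2.4 ≈ 0.55834
  L2 = 0.2126×0.17144 + 0.7152×0.03955 + 0.0722×0.55834 ≈ 0.10504
Lighter = 0.45358, Darker = 0.10504
Ratio = (L_lighter + 0.05) / (L_darker + 0.05)
Ratio = (0.45358 + 0.05) / (0.10504 + 0.05) = 0.50358 / 0.15504 ≈ 3.2480
Ratio ≈ 3.25:1


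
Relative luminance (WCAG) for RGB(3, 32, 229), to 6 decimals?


Linearize each channel (sRGB transfer function): c = v/255; c_lin = c/12.92 if c ≤ 0.04045, else ((c+0.055)/1.055)^2.4
  R: 3/255 ≈ 0.011765 ≤ 0.04045 → 0.011765/12.92 ≈ 0.000911
  G: 32/255 ≈ 0.125490 > 0.04045 → ((0.125490+0.055)/1.055)^2.4 ≈ 0.014444
  B: 229/255 ≈ 0.898039 > 0.04045 → ((0.898039+0.055)/1.055)^2.4 ≈ 0.783538
R_lin = 0.000911, G_lin = 0.014444, B_lin = 0.783538
L = 0.2126×R + 0.7152×G + 0.0722×B
L = 0.2126×0.000911 + 0.7152×0.014444 + 0.0722×0.783538
L ≈ 0.067095


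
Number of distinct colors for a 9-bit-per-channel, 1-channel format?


Total bits = 9 bits/channel × 1 channels = 9 bits
Distinct colors = 2^9
= 512 colors


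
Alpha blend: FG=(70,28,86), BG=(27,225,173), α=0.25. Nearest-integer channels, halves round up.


C = α×F + (1-α)×B, with 1-α = 0.75
R: 0.25×70 + 0.75×27 = 17.50 + 20.25 = 37.75 → 38
G: 0.25×28 + 0.75×225 = 7.00 + 168.75 = 175.75 → 176
B: 0.25×86 + 0.75×173 = 21.50 + 129.75 = 151.25 → 151
= RGB(38, 176, 151)


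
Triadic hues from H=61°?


Triadic: equally spaced at 120° intervals
H1 = 61°
H2 = (61 + 120) mod 360 = 181°
H3 = (61 + 240) mod 360 = 301°
Triadic = 61°, 181°, 301°


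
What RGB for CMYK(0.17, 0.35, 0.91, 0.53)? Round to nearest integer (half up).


R = 255 × (1-C) × (1-K) = 255 × 0.83 × 0.47 = 99.4755 → 99
G = 255 × (1-M) × (1-K) = 255 × 0.65 × 0.47 = 77.9025 → 78
B = 255 × (1-Y) × (1-K) = 255 × 0.09 × 0.47 = 10.7865 → 11
= RGB(99, 78, 11)


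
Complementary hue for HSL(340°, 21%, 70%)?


Complement = opposite side of color wheel = hue + 180°
H' = (340 + 180) mod 360 = 160°
S and L unchanged.
= HSL(160°, 21%, 70%)


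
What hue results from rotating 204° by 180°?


New hue = (H + rotation) mod 360
New hue = (204 + 180) mod 360
= 384 mod 360
= 24°


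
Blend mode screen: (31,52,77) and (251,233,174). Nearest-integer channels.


Screen: C = 255 - (255-A)×(255-B)/255, rounded to nearest integer
R: 255 - (255-31)×(255-251)/255 = 255 - 896/255 ≈ 255 - 3.514 = 251.486 → 251
G: 255 - (255-52)×(255-233)/255 = 255 - 4466/255 ≈ 255 - 17.514 = 237.486 → 237
B: 255 - (255-77)×(255-174)/255 = 255 - 14418/255 ≈ 255 - 56.541 = 198.459 → 198
= RGB(251, 237, 198)


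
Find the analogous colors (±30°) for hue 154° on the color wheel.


Base hue: 154°
Left analog: (154 - 30) mod 360 = 124°
Right analog: (154 + 30) mod 360 = 184°
Analogous hues = 124° and 184°


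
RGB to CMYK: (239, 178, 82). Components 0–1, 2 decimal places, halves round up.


R'=239/255≈0.9373, G'=178/255≈0.6980, B'=82/255≈0.3216
K = 1 - max(R',G',B') = 1 - 239/255 = 16/255 = 0.06274… → 0.06
(1-R'-K)/(1-K) simplifies to (max-R)/max with max = 239:
C = (239-239)/239 = 0/239 = 0 → 0.00
M = (239-178)/239 = 61/239 = 0.25523… → 0.26
Y = (239-82)/239 = 157/239 = 0.65690… → 0.66
= CMYK(0.00, 0.26, 0.66, 0.06)


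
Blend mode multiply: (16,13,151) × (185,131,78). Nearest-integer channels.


Multiply: C = A×B/255, rounded to nearest integer
R: 16×185/255 = 2960/255 ≈ 11.608 → 12
G: 13×131/255 = 1703/255 ≈ 6.678 → 7
B: 151×78/255 = 11778/255 ≈ 46.188 → 46
= RGB(12, 7, 46)


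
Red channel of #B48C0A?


Color: #B48C0A
R = B4 = 180
G = 8C = 140
B = 0A = 10
Red = 180


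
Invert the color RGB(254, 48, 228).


Invert: (255-R, 255-G, 255-B)
R: 255-254 = 1
G: 255-48 = 207
B: 255-228 = 27
= RGB(1, 207, 27)


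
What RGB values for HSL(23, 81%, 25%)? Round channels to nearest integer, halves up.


H=23°, S=0.81, L=0.25
C = (1-|2L-1|)×S = (1-|-0.50|)×0.81 = 0.405
H' = H/60 = 23/60 ≈ 0.3833; X = C×(1-|H' mod 2 - 1|) = 0.15525
m = L - C/2 = 0.25 - 0.2025 = 0.0475
Sector ⌊H'⌋ = 0 → (R',G',B') = (0.405, 0.15525, 0.0)
RGB = ((R'+m)×255, (G'+m)×255, (B'+m)×255) = (115.3875, 51.70125, 12.1125)
Round half up → RGB(115, 52, 12)


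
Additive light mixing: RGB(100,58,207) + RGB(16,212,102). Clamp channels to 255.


Additive: each channel = min(255, C₁+C₂)
R: 100+16 = 116 → 116
G: 58+212 = 270 → 255
B: 207+102 = 309 → 255
= RGB(116, 255, 255)


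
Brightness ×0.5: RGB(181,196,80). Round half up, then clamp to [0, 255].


Multiply each channel by 0.5, round half up, clamp to [0, 255]
R: 181×0.5 = 90.5 → round → 91
G: 196×0.5 = 98
B: 80×0.5 = 40
= RGB(91, 98, 40)


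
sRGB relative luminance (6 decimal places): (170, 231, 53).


Linearize each channel (sRGB transfer function): c = v/255; c_lin = c/12.92 if c ≤ 0.04045, else ((c+0.055)/1.055)^2.4
  R: 170/255 ≈ 0.666667 > 0.04045 → ((0.666667+0.055)/1.055)^2.4 ≈ 0.401978
  G: 231/255 ≈ 0.905882 > 0.04045 → ((0.905882+0.055)/1.055)^2.4 ≈ 0.799103
  B: 53/255 ≈ 0.207843 > 0.04045 → ((0.207843+0.055)/1.055)^2.4 ≈ 0.035601
R_lin = 0.401978, G_lin = 0.799103, B_lin = 0.035601
L = 0.2126×R + 0.7152×G + 0.0722×B
L = 0.2126×0.401978 + 0.7152×0.799103 + 0.0722×0.035601
L ≈ 0.659549


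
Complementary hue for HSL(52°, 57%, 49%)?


Complement = opposite side of color wheel = hue + 180°
H' = (52 + 180) mod 360 = 232°
S and L unchanged.
= HSL(232°, 57%, 49%)


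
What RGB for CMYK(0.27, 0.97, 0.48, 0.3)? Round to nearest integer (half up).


R = 255 × (1-C) × (1-K) = 255 × 0.73 × 0.70 = 130.305 → 130
G = 255 × (1-M) × (1-K) = 255 × 0.03 × 0.70 = 5.355 → 5
B = 255 × (1-Y) × (1-K) = 255 × 0.52 × 0.70 = 92.82 → 93
= RGB(130, 5, 93)


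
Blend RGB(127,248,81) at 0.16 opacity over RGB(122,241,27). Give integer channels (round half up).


C = α×F + (1-α)×B, with 1-α = 0.84
R: 0.16×127 + 0.84×122 = 20.32 + 102.48 = 122.80 → 123
G: 0.16×248 + 0.84×241 = 39.68 + 202.44 = 242.12 → 242
B: 0.16×81 + 0.84×27 = 12.96 + 22.68 = 35.64 → 36
= RGB(123, 242, 36)


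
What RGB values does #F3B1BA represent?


F3 → 243 (R)
B1 → 177 (G)
BA → 186 (B)
= RGB(243, 177, 186)


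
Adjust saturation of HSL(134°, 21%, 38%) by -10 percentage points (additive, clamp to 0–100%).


Original S = 21%
Adjustment = -10 percentage points
New S = 21 + (-10) = 11
Clamp to [0, 100] → 11
= HSL(134°, 11%, 38%)


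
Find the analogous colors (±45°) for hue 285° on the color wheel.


Base hue: 285°
Left analog: (285 - 45) mod 360 = 240°
Right analog: (285 + 45) mod 360 = 330°
Analogous hues = 240° and 330°


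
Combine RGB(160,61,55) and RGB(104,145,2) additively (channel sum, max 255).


Additive: each channel = min(255, C₁+C₂)
R: 160+104 = 264 → 255
G: 61+145 = 206 → 206
B: 55+2 = 57 → 57
= RGB(255, 206, 57)


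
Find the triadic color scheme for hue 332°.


Triadic: equally spaced at 120° intervals
H1 = 332°
H2 = (332 + 120) mod 360 = 92°
H3 = (332 + 240) mod 360 = 212°
Triadic = 332°, 92°, 212°


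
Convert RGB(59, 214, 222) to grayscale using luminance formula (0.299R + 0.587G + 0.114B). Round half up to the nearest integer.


Gray = 0.299×R + 0.587×G + 0.114×B
Gray = 0.299×59 + 0.587×214 + 0.114×222
Gray = 17.641 + 125.618 + 25.308
Gray = 168.567 → round half up → 169
Gray = 169


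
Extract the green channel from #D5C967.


Color: #D5C967
R = D5 = 213
G = C9 = 201
B = 67 = 103
Green = 201


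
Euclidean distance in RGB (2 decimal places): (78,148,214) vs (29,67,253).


d = √[(R₁-R₂)² + (G₁-G₂)² + (B₁-B₂)²]
d = √[(78-29)² + (148-67)² + (214-253)²]
d = √[2401 + 6561 + 1521]
d = √10483
d ≈ 102.39


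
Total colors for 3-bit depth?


Colors = 2^bits = 2^3
= 8 colors


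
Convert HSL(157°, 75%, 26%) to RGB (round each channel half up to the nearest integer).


H=157°, S=0.75, L=0.26
C = (1-|2L-1|)×S = (1-|-0.48|)×0.75 = 0.39
H' = H/60 = 157/60 ≈ 2.6167; X = C×(1-|H' mod 2 - 1|) = 0.2405
m = L - C/2 = 0.26 - 0.195 = 0.065
Sector ⌊H'⌋ = 2 → (R',G',B') = (0.0, 0.39, 0.2405)
RGB = ((R'+m)×255, (G'+m)×255, (B'+m)×255) = (16.575, 116.025, 77.9025)
Round half up → RGB(17, 116, 78)


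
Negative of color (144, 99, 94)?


Invert: (255-R, 255-G, 255-B)
R: 255-144 = 111
G: 255-99 = 156
B: 255-94 = 161
= RGB(111, 156, 161)


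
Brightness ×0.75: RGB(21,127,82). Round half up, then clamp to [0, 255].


Multiply each channel by 0.75, round half up, clamp to [0, 255]
R: 21×0.75 = 15.75 → round → 16
G: 127×0.75 = 95.25 → round → 95
B: 82×0.75 = 61.5 → round → 62
= RGB(16, 95, 62)


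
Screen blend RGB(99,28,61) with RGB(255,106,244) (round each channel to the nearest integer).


Screen: C = 255 - (255-A)×(255-B)/255, rounded to nearest integer
R: 255 - (255-99)×(255-255)/255 = 255 - 0/255 ≈ 255 - 0.000 = 255.000 → 255
G: 255 - (255-28)×(255-106)/255 = 255 - 33823/255 ≈ 255 - 132.639 = 122.361 → 122
B: 255 - (255-61)×(255-244)/255 = 255 - 2134/255 ≈ 255 - 8.369 = 246.631 → 247
= RGB(255, 122, 247)


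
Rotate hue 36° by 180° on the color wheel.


New hue = (H + rotation) mod 360
New hue = (36 + 180) mod 360
= 216 mod 360
= 216°


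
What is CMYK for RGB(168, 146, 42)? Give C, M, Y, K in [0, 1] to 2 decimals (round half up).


R'=168/255≈0.6588, G'=146/255≈0.5725, B'=42/255≈0.1647
K = 1 - max(R',G',B') = 1 - 168/255 = 87/255 = 0.34117… → 0.34
(1-R'-K)/(1-K) simplifies to (max-R)/max with max = 168:
C = (168-168)/168 = 0/168 = 0 → 0.00
M = (168-146)/168 = 22/168 = 0.13095… → 0.13
Y = (168-42)/168 = 126/168 = 0.75 → 0.75
= CMYK(0.00, 0.13, 0.75, 0.34)


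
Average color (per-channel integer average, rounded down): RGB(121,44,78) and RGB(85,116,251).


Midpoint: each channel = ⌊(C₁+C₂)/2⌋
R: ⌊(121+85)/2⌋ = 103
G: ⌊(44+116)/2⌋ = 80
B: ⌊(78+251)/2⌋ = 164
= RGB(103, 80, 164)


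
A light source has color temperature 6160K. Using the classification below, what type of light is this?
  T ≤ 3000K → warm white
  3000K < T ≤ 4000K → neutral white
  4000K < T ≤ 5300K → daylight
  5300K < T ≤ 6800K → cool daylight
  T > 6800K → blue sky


Temperature: 6160K
5300K < 6160K ≤ 6800K → cool daylight
Classification: cool daylight


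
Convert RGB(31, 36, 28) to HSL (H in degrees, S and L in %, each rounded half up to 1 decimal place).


Normalize: R'=31/255≈0.1216, G'=36/255≈0.1412, B'=28/255≈0.1098
Max=36/255, Min=28/255, Δ=Max-Min=8/255
L = (Max+Min)/2 = (36+28)/510 = 64/510 = 0.12549… → L = 12.5%
L ≤ 0.5 → S = Δ/(Max+Min) = 8/(36+28) = 8/64 = 0.125 → S = 12.5%
(the 1/255 factors cancel in S and H, so raw channel differences can be used)
Max is G' → H = 60 × ((B-R)/Δ + 2) = 60 × ((28-31)/8 + 2)
  -3/8 + 2 = -0.375 + 2 = 1.625
  H = 60 × 1.625 = 97.5° → H = 97.5°
= HSL(97.5°, 12.5%, 12.5%)


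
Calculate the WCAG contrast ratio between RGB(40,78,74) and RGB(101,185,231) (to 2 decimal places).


Linearize each sRGB channel c=v/255: c/12.92 if c ≤ 0.04045 else ((c+0.055)/1.055)^2.4
L = 0.2126×R_lin + 0.7152×G_lin + 0.0722×B_lin
Color 1 (40,78,74):
  R=40: 40/255≈0.1569 > 0.04045 → ((0.1569+0.055)/1.055)^2.4 ≈ 0.02122
  G=78: 78/255≈0.3059 > 0.04045 → ((0.3059+0.055)/1.055)^2.4 ≈ 0.07619
  B=74: 74/255≈0.2902 > 0.04045 → ((0.2902+0.055)/1.055)^2.4 ≈ 0.06848
  L1 = 0.2126×0.02122 + 0.7152×0.07619 + 0.0722×0.06848 ≈ 0.06394
Color 2 (101,185,231):
  R=101: 101/255≈0.3961 > 0.04045 → ((0.3961+0.055)/1.055)^2.4 ≈ 0.13014
  G=185: 185/255≈0.7255 > 0.04045 → ((0.7255+0.055)/1.055)^2.4 ≈ 0.48515
  B=231: 231/255≈0.9059 > 0.04045 → ((0.9059+0.055)/1.055)^2.4 ≈ 0.79910
  L2 = 0.2126×0.13014 + 0.7152×0.48515 + 0.0722×0.79910 ≈ 0.43234
Lighter = 0.43234, Darker = 0.06394
Ratio = (L_lighter + 0.05) / (L_darker + 0.05)
Ratio = (0.43234 + 0.05) / (0.06394 + 0.05) = 0.48234 / 0.11394 ≈ 4.2332
Ratio ≈ 4.23:1


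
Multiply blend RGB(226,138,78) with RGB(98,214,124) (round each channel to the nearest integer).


Multiply: C = A×B/255, rounded to nearest integer
R: 226×98/255 = 22148/255 ≈ 86.855 → 87
G: 138×214/255 = 29532/255 ≈ 115.812 → 116
B: 78×124/255 = 9672/255 ≈ 37.929 → 38
= RGB(87, 116, 38)


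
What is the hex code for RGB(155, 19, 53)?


R = 155 → 9B (hex)
G = 19 → 13 (hex)
B = 53 → 35 (hex)
Hex = #9B1335


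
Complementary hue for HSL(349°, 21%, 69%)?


Complement = opposite side of color wheel = hue + 180°
H' = (349 + 180) mod 360 = 169°
S and L unchanged.
= HSL(169°, 21%, 69%)


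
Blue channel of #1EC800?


Color: #1EC800
R = 1E = 30
G = C8 = 200
B = 00 = 0
Blue = 0


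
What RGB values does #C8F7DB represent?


C8 → 200 (R)
F7 → 247 (G)
DB → 219 (B)
= RGB(200, 247, 219)
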